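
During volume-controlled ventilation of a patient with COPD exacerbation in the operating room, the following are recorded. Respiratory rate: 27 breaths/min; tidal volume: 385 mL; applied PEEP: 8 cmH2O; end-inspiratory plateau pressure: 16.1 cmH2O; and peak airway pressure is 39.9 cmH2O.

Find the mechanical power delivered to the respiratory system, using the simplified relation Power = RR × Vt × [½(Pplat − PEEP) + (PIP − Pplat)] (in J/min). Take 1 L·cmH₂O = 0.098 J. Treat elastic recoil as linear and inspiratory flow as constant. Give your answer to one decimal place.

Per-breath work = Vt × [½(Pplat−PEEP) + (PIP−Pplat)] = 0.385 × [0.5×8.1 + 23.8] = 0.385 × 27.85 = 10.722 L·cmH2O.
Power = 27 × 10.722 = 289.49 L·cmH2O/min.
× 0.098 J/(L·cmH2O) → 28.37 J/min.

28.4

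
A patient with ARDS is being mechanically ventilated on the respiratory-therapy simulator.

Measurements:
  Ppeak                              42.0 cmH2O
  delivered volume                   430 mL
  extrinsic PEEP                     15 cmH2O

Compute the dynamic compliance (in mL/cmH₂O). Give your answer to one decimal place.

Dynamic compliance = Vt / (PIP − PEEP) = 430 / (42.0 − 15) = 430 / 27.0 = 15.926 mL/cmH2O.

15.9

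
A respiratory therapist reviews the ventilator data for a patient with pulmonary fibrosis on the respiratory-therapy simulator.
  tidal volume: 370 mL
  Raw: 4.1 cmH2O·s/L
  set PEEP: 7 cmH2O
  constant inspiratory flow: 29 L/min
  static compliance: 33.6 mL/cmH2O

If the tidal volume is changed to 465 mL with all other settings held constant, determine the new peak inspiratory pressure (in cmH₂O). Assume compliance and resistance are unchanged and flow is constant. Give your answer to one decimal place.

Flow: 29 L/min ÷ 60 = 0.4833 L/s.
PIP = Vt/C + R·V̇ + PEEP (constant-flow equation of motion).
Only the elastic term changes: ΔPIP = ΔVt / C = (465 − 370) / 33.6 = 2.827 cmH2O.
Original PIP = 370/33.6 + 4.1×0.4833 + 7 = 19.993 cmH2O; new PIP = 19.993 + (2.827) = 22.82 cmH2O.

22.8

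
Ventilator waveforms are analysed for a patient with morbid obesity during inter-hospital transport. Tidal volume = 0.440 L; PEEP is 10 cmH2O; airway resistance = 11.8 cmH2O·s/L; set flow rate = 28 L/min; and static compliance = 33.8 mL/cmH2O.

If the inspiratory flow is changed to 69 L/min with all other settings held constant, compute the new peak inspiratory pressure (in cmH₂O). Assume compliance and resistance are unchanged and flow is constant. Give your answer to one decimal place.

Flow: 28 L/min ÷ 60 = 0.4667 L/s.
New flow: 69 L/min ÷ 60 = 1.15 L/s.
PIP = Vt/C + R·V̇ + PEEP (constant-flow equation of motion).
Only the resistive term changes: ΔPIP = R × ΔV̇ = 11.8 × (1.15 − 0.4667) = 11.8 × 0.6833 = 8.063 cmH2O.
Original PIP = 440/33.8 + 11.8×0.4667 + 10 = 28.525 cmH2O; new PIP = 28.525 + (8.063) = 36.588 cmH2O.

36.6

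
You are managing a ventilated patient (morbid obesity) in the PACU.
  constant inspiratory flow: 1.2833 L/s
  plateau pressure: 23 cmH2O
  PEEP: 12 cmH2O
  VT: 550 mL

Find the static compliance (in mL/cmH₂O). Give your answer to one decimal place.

50.0

Cstat = Vt / (Pplat − PEEP) = 550 / (23 − 12) = 550 / 11.0 = 50.0 mL/cmH2O.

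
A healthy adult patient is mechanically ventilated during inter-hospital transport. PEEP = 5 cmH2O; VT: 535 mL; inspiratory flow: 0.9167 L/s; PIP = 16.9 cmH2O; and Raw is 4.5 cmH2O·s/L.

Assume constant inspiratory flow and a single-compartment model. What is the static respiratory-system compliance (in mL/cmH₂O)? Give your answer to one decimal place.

68.8

Equation of motion (constant flow): PIP = Vt/C + R·V̇ + PEEP.
Vt/C = PIP − R·V̇ − PEEP = 16.9 − 4.5×0.9167 − 5 = 16.9 − 4.125 − 5 = 7.775 cmH2O.
C = Vt / 7.775 = 535 / 7.775 = 68.81 mL/cmH2O.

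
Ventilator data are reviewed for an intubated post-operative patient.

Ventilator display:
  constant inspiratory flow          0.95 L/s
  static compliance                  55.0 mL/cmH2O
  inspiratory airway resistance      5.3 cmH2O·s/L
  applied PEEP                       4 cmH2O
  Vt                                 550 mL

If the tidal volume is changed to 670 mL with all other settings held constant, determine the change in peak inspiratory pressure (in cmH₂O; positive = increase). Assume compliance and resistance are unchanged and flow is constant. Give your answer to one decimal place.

PIP = Vt/C + R·V̇ + PEEP (constant-flow equation of motion).
Only the elastic term changes: ΔPIP = ΔVt / C = (670 − 550) / 55.0 = 2.182 cmH2O.

2.2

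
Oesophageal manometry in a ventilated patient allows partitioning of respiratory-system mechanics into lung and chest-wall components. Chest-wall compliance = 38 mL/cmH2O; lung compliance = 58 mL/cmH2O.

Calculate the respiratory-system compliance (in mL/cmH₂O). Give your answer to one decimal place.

Lung and chest wall are elastances in series: 1/Crs = 1/CL + 1/Ccw.
1/Crs = 1/58 + 1/38 = 0.04356.
Crs = 22.957 mL/cmH2O.

23.0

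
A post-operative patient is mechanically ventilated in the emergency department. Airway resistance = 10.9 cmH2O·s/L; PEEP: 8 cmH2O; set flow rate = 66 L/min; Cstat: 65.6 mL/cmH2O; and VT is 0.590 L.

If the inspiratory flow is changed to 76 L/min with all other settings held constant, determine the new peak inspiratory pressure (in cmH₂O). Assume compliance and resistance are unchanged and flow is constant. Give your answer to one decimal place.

30.8

Flow: 66 L/min ÷ 60 = 1.1 L/s.
New flow: 76 L/min ÷ 60 = 1.2667 L/s.
PIP = Vt/C + R·V̇ + PEEP (constant-flow equation of motion).
Only the resistive term changes: ΔPIP = R × ΔV̇ = 10.9 × (1.2667 − 1.1) = 10.9 × 0.1667 = 1.817 cmH2O.
Original PIP = 590/65.6 + 10.9×1.1 + 8 = 28.984 cmH2O; new PIP = 28.984 + (1.817) = 30.801 cmH2O.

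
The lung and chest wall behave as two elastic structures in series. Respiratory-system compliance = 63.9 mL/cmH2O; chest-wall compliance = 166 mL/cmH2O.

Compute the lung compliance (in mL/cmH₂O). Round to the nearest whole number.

1/CL = 1/Crs − 1/Ccw.
1/CL = 1/63.9 − 1/166 = 0.009625.
CL = 103.9 mL/cmH2O.

104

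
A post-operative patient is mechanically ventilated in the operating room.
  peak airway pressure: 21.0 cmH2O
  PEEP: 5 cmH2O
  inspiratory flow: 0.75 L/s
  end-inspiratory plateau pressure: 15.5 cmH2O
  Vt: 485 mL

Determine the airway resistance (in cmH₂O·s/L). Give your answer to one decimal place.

Raw = (PIP − Pplat) / flow = (21.0 − 15.5) / 0.75 = 5.5 / 0.75 = 7.333 cmH2O·s/L.

7.3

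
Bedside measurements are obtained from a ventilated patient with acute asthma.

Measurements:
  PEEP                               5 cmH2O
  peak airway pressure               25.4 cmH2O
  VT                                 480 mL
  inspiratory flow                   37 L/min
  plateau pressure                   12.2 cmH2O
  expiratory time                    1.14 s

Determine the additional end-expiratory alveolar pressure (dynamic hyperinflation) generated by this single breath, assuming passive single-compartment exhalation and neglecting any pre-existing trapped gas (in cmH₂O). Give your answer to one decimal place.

3.2

Flow: 37 L/min ÷ 60 = 0.6167 L/s.
R = (PIP − Pplat)/V̇ = (25.4 − 12.2) / 0.6167 = 13.2/0.6167 = 21.404 cmH2O·s/L.
C = Vt/(Pplat − PEEP) = 480.0 / (12.2 − 5) = 480.0/7.2 = 66.667 mL/cmH2O.
τ = R × C = 21.404 × 0.06667 L/cmH2O = 1.427 s.
Fraction remaining = e^(−Te/τ) = e^(−1.14/1.427) = 0.4498; trapped volume = 480.0 × 0.4498 = 215.9 mL.
Additional alveolar pressure from trapping ≈ V_trapped / C = 215.9 / 66.667 = 3.238 cmH2O.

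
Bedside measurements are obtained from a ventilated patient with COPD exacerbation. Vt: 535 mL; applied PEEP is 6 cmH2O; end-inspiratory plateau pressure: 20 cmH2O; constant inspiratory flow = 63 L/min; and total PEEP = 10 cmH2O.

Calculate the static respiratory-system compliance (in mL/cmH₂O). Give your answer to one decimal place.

53.5

End-expiratory occlusion gives total PEEP = 10 cmH2O (intrinsic PEEP = 10 − 6 = 4). Use total PEEP for the elastic gradient.
Cstat = Vt / (Pplat − PEEPtotal) = 535 / (20 − 10) = 535 / 10.0 = 53.5 mL/cmH2O.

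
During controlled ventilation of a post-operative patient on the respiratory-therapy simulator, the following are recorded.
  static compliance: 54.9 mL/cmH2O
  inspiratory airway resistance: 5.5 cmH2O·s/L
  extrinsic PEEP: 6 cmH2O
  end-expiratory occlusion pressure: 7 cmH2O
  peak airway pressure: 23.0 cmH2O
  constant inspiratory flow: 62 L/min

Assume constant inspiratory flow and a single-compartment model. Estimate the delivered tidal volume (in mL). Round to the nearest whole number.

566

Flow: 62 L/min ÷ 60 = 1.0333 L/s.
Total PEEP = 7 cmH2O (set 6 + intrinsic 1); this is the baseline alveolar pressure.
Equation of motion (constant flow): PIP = Vt/C + R·V̇ + PEEP.
Vt/C = PIP − R·V̇ − PEEP = 23.0 − 5.683 − 7 = 10.317 cmH2O.
Vt = C × 10.317 = 54.9 × 10.317 = 566.4 mL.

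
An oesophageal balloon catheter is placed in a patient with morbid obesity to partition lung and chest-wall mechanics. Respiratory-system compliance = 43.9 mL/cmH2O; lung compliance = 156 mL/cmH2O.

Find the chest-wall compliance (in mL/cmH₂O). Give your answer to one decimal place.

1/Ccw = 1/Crs − 1/CL.
1/Ccw = 1/43.9 − 1/156 = 0.01637.
Ccw = 61.087 mL/cmH2O.

61.1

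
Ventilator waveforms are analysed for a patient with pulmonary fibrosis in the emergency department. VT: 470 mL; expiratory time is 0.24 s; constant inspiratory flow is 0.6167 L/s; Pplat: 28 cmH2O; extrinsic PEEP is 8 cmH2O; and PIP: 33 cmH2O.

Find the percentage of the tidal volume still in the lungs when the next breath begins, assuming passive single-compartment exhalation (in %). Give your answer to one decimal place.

R = (PIP − Pplat)/V̇ = (33 − 28) / 0.6167 = 5.0/0.6167 = 8.108 cmH2O·s/L.
C = Vt/(Pplat − PEEP) = 470.0 / (28 − 8) = 470.0/20.0 = 23.5 mL/cmH2O.
τ = R × C = 8.108 × 0.0235 L/cmH2O = 0.1905 s.
Fraction remaining at end-expiration = e^(−Te/τ) = e^(−0.24/0.1905) = 0.2837 → 28.37%.

28.4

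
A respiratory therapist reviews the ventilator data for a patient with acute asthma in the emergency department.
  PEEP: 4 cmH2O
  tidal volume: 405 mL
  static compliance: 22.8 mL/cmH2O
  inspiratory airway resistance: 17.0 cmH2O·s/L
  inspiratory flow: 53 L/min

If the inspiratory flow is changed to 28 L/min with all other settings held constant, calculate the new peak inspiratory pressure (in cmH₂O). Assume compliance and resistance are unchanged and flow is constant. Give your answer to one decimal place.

29.7

Flow: 53 L/min ÷ 60 = 0.8833 L/s.
New flow: 28 L/min ÷ 60 = 0.4667 L/s.
PIP = Vt/C + R·V̇ + PEEP (constant-flow equation of motion).
Only the resistive term changes: ΔPIP = R × ΔV̇ = 17.0 × (0.4667 − 0.8833) = 17.0 × -0.4166 = -7.082 cmH2O.
Original PIP = 405/22.8 + 17.0×0.8833 + 4 = 36.779 cmH2O; new PIP = 36.779 + (-7.082) = 29.697 cmH2O.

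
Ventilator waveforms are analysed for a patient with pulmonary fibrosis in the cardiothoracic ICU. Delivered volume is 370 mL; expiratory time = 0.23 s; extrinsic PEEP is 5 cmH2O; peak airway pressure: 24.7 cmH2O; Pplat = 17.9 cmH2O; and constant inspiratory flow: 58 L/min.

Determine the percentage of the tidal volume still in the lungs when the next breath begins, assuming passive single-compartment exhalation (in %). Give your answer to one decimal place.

Flow: 58 L/min ÷ 60 = 0.9667 L/s.
R = (PIP − Pplat)/V̇ = (24.7 − 17.9) / 0.9667 = 6.8/0.9667 = 7.034 cmH2O·s/L.
C = Vt/(Pplat − PEEP) = 370.0 / (17.9 − 5) = 370.0/12.9 = 28.682 mL/cmH2O.
τ = R × C = 7.034 × 0.02868 L/cmH2O = 0.2017 s.
Fraction remaining at end-expiration = e^(−Te/τ) = e^(−0.23/0.2017) = 0.3197 → 31.97%.

32.0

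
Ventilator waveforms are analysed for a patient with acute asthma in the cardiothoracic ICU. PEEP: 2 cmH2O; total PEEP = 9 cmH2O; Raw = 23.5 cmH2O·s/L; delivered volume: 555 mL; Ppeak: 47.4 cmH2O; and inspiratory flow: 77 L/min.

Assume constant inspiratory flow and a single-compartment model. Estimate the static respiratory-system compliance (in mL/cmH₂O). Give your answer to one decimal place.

Flow: 77 L/min ÷ 60 = 1.2833 L/s.
Total PEEP = 9 cmH2O (set 2 + intrinsic 7); this is the baseline alveolar pressure.
Equation of motion (constant flow): PIP = Vt/C + R·V̇ + PEEP.
Vt/C = PIP − R·V̇ − PEEP = 47.4 − 23.5×1.2833 − 9 = 47.4 − 30.158 − 9 = 8.242 cmH2O.
C = Vt / 8.242 = 555 / 8.242 = 67.338 mL/cmH2O.

67.3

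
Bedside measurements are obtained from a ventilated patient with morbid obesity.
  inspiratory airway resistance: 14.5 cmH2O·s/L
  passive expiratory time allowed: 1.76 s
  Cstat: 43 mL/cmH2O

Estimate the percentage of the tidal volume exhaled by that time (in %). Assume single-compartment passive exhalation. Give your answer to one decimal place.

94.1

τ = R × C = 14.5 × 43 mL/cmH2O = 14.5 × 0.043 L/cmH2O = 0.6235 s.
Passive exhalation: V(t)/V₀ = e^(−t/τ) = e^(−1.76/0.6235) = 0.05944.
Fraction exhaled = 1 − 0.05944 = 0.9406 → 94.06%.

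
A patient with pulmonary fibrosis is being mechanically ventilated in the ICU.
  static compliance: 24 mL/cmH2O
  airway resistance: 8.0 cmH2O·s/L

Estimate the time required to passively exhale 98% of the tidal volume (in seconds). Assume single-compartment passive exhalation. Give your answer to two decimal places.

τ = R × C = 8.0 × 24 mL/cmH2O = 8.0 × 0.024 L/cmH2O = 0.192 s.
Exhaled fraction f = 1 − e^(−t/τ) → t = −τ·ln(1 − f) = −0.192·ln(0.02) = 0.7511 s.

0.75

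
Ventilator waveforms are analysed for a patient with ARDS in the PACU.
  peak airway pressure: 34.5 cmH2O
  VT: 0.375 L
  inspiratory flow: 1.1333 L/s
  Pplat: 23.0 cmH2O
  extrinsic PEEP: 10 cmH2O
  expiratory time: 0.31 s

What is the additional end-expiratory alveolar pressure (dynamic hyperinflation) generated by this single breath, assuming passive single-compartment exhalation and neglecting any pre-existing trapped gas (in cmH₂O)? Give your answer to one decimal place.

R = (PIP − Pplat)/V̇ = (34.5 − 23.0) / 1.1333 = 11.5/1.1333 = 10.147 cmH2O·s/L.
C = Vt/(Pplat − PEEP) = 375.0 / (23.0 − 10) = 375.0/13.0 = 28.846 mL/cmH2O.
τ = R × C = 10.147 × 0.02885 L/cmH2O = 0.2927 s.
Fraction remaining = e^(−Te/τ) = e^(−0.31/0.2927) = 0.3468; trapped volume = 375.0 × 0.3468 = 130.05 mL.
Additional alveolar pressure from trapping ≈ V_trapped / C = 130.05 / 28.846 = 4.508 cmH2O.

4.5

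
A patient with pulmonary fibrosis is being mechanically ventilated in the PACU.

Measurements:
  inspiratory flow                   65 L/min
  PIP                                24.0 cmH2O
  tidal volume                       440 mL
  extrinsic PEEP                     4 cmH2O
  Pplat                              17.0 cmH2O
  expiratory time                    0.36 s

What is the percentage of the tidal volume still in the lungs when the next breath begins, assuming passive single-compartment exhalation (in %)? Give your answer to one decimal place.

Flow: 65 L/min ÷ 60 = 1.0833 L/s.
R = (PIP − Pplat)/V̇ = (24.0 − 17.0) / 1.0833 = 7.0/1.0833 = 6.462 cmH2O·s/L.
C = Vt/(Pplat − PEEP) = 440.0 / (17.0 − 4) = 440.0/13.0 = 33.846 mL/cmH2O.
τ = R × C = 6.462 × 0.03385 L/cmH2O = 0.2187 s.
Fraction remaining at end-expiration = e^(−Te/τ) = e^(−0.36/0.2187) = 0.1928 → 19.28%.

19.3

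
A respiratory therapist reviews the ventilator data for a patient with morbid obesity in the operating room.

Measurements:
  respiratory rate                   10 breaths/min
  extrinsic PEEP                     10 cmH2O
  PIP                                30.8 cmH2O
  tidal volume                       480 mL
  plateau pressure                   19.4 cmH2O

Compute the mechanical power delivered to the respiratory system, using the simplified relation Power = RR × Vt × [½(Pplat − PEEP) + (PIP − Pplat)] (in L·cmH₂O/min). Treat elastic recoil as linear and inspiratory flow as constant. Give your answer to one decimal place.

77.3

Per-breath work = Vt × [½(Pplat−PEEP) + (PIP−Pplat)] = 0.480 × [0.5×9.4 + 11.4] = 0.480 × 16.1 = 7.728 L·cmH2O.
Power = 10 × 7.728 = 77.28 L·cmH2O/min.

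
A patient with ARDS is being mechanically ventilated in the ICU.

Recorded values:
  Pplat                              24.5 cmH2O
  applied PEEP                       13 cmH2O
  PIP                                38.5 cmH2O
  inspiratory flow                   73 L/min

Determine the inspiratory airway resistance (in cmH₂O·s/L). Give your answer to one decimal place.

11.5

Flow: 73 L/min ÷ 60 = 1.2167 L/s.
Raw = (PIP − Pplat) / flow = (38.5 − 24.5) / 1.2167 = 14.0 / 1.2167 = 11.507 cmH2O·s/L.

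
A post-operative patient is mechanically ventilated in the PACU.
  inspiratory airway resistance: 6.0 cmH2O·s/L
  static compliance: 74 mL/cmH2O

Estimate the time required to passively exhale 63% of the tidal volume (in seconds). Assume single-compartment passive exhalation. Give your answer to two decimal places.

τ = R × C = 6.0 × 74 mL/cmH2O = 6.0 × 0.074 L/cmH2O = 0.444 s.
Exhaled fraction f = 1 − e^(−t/τ) → t = −τ·ln(1 − f) = −0.444·ln(0.37) = 0.4414 s.

0.44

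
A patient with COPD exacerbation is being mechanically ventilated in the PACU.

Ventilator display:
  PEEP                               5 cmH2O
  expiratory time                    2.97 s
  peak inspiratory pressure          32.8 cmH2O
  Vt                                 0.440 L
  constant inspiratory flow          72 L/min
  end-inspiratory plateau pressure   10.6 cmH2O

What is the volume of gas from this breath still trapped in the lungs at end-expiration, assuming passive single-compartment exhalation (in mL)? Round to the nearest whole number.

57

Flow: 72 L/min ÷ 60 = 1.2 L/s.
R = (PIP − Pplat)/V̇ = (32.8 − 10.6) / 1.2 = 22.2/1.2 = 18.5 cmH2O·s/L.
C = Vt/(Pplat − PEEP) = 440.0 / (10.6 − 5) = 440.0/5.6 = 78.571 mL/cmH2O.
τ = R × C = 18.5 × 0.07857 L/cmH2O = 1.454 s.
Fraction remaining = e^(−Te/τ) = e^(−2.97/1.454) = 0.1297.
Trapped volume = 440.0 × 0.1297 = 57.068 mL.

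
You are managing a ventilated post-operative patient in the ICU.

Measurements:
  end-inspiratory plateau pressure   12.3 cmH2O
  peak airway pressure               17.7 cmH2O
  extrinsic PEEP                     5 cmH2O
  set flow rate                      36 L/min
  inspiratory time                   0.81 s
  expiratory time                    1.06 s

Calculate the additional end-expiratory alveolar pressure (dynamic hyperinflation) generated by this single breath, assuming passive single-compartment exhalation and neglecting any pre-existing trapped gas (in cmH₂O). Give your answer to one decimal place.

1.2

Flow: 36 L/min ÷ 60 = 0.6 L/s.
Vt = flow × Ti = 0.6 L/s × 0.81 s × 1000 mL/L = 486.0 mL.
R = (PIP − Pplat)/V̇ = (17.7 − 12.3) / 0.6 = 5.4/0.6 = 9.0 cmH2O·s/L.
C = Vt/(Pplat − PEEP) = 486.0 / (12.3 − 5) = 486.0/7.3 = 66.575 mL/cmH2O.
τ = R × C = 9.0 × 0.06658 L/cmH2O = 0.5992 s.
Fraction remaining = e^(−Te/τ) = e^(−1.06/0.5992) = 0.1705; trapped volume = 486.0 × 0.1705 = 82.863 mL.
Additional alveolar pressure from trapping ≈ V_trapped / C = 82.863 / 66.575 = 1.245 cmH2O.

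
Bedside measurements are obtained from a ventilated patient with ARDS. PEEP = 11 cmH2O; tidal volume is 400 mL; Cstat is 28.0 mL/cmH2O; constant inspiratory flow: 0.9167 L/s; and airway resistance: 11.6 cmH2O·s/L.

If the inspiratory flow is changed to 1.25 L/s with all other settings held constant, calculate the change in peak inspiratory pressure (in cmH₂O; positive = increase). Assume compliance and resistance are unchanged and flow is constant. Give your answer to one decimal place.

PIP = Vt/C + R·V̇ + PEEP (constant-flow equation of motion).
Only the resistive term changes: ΔPIP = R × ΔV̇ = 11.6 × (1.25 − 0.9167) = 11.6 × 0.3333 = 3.866 cmH2O.

3.9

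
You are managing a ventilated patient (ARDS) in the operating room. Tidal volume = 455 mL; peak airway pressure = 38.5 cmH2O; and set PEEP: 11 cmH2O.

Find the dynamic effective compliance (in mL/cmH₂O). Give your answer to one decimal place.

16.5

Dynamic compliance = Vt / (PIP − PEEP) = 455 / (38.5 − 11) = 455 / 27.5 = 16.545 mL/cmH2O.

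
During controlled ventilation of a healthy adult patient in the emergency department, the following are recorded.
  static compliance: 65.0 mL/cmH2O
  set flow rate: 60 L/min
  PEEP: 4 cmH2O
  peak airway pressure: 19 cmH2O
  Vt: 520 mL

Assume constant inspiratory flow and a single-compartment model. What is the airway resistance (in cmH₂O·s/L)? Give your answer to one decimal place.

7.0

Flow: 60 L/min ÷ 60 = 1 L/s.
Equation of motion (constant flow): PIP = Vt/C + R·V̇ + PEEP.
R·V̇ = PIP − Vt/C − PEEP = 19 − 520/65.0 − 4 = 19 − 8.0 − 4 = 7.0 cmH2O.
R = 7.0 / 1 = 7.0 cmH2O·s/L.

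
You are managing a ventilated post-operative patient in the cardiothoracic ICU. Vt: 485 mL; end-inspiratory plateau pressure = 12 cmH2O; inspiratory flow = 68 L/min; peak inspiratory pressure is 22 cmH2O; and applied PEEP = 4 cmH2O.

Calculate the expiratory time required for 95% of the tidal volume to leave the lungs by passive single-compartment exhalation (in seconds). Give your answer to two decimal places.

1.60

Flow: 68 L/min ÷ 60 = 1.1333 L/s.
R = (PIP − Pplat)/V̇ = (22 − 12) / 1.1333 = 10.0/1.1333 = 8.824 cmH2O·s/L.
C = Vt/(Pplat − PEEP) = 485.0 / (12 − 4) = 485.0/8.0 = 60.625 mL/cmH2O.
τ = R × C = 8.824 × 0.06063 L/cmH2O = 0.535 s.
t = −τ·ln(1 − 0.95) = −0.535·ln(0.05) = 1.603 s.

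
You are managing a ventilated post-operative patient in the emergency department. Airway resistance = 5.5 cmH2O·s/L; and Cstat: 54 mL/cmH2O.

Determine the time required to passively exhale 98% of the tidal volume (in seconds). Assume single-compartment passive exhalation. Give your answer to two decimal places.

τ = R × C = 5.5 × 54 mL/cmH2O = 5.5 × 0.054 L/cmH2O = 0.297 s.
Exhaled fraction f = 1 − e^(−t/τ) → t = −τ·ln(1 − f) = −0.297·ln(0.02) = 1.162 s.

1.16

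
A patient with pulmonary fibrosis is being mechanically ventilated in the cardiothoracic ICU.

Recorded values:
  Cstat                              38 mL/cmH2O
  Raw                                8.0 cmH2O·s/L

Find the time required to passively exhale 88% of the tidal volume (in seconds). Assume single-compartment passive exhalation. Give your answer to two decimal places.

τ = R × C = 8.0 × 38 mL/cmH2O = 8.0 × 0.038 L/cmH2O = 0.304 s.
Exhaled fraction f = 1 − e^(−t/τ) → t = −τ·ln(1 − f) = −0.304·ln(0.12) = 0.6446 s.

0.64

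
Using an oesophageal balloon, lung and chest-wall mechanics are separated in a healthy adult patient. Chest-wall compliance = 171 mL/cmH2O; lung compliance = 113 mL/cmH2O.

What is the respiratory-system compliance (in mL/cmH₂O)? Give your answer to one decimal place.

68.0

Lung and chest wall are elastances in series: 1/Crs = 1/CL + 1/Ccw.
1/Crs = 1/113 + 1/171 = 0.0147.
Crs = 68.027 mL/cmH2O.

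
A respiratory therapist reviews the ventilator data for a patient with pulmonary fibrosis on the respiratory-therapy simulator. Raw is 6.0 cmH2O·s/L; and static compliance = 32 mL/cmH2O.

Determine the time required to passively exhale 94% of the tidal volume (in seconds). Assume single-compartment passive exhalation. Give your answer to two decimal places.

τ = R × C = 6.0 × 32 mL/cmH2O = 6.0 × 0.032 L/cmH2O = 0.192 s.
Exhaled fraction f = 1 − e^(−t/τ) → t = −τ·ln(1 − f) = −0.192·ln(0.06) = 0.5402 s.

0.54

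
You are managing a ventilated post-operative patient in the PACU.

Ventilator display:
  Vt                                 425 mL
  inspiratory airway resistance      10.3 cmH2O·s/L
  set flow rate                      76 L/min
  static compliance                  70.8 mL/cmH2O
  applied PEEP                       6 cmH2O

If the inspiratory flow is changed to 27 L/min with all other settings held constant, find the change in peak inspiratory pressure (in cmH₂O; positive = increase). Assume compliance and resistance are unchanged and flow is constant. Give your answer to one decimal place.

Flow: 76 L/min ÷ 60 = 1.2667 L/s.
New flow: 27 L/min ÷ 60 = 0.45 L/s.
PIP = Vt/C + R·V̇ + PEEP (constant-flow equation of motion).
Only the resistive term changes: ΔPIP = R × ΔV̇ = 10.3 × (0.45 − 1.2667) = 10.3 × -0.8167 = -8.412 cmH2O.

-8.4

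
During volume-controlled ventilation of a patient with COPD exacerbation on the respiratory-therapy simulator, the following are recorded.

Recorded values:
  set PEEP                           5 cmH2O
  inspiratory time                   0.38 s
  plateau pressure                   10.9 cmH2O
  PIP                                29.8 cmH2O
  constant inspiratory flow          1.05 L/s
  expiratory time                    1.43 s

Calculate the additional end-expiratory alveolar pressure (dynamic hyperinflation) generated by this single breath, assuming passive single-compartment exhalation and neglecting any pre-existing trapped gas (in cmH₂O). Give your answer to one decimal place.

1.8

Vt = flow × Ti = 1.05 L/s × 0.38 s × 1000 mL/L = 399.0 mL.
R = (PIP − Pplat)/V̇ = (29.8 − 10.9) / 1.05 = 18.9/1.05 = 18.0 cmH2O·s/L.
C = Vt/(Pplat − PEEP) = 399.0 / (10.9 − 5) = 399.0/5.9 = 67.627 mL/cmH2O.
τ = R × C = 18.0 × 0.06763 L/cmH2O = 1.217 s.
Fraction remaining = e^(−Te/τ) = e^(−1.43/1.217) = 0.3088; trapped volume = 399.0 × 0.3088 = 123.21 mL.
Additional alveolar pressure from trapping ≈ V_trapped / C = 123.21 / 67.627 = 1.822 cmH2O.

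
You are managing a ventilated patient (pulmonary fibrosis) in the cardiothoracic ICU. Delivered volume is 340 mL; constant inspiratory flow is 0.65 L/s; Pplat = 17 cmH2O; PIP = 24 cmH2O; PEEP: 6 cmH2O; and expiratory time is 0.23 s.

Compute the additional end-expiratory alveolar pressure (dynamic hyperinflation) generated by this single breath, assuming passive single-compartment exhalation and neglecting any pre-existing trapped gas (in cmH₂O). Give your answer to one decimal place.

5.5

R = (PIP − Pplat)/V̇ = (24 − 17) / 0.65 = 7.0/0.65 = 10.769 cmH2O·s/L.
C = Vt/(Pplat − PEEP) = 340.0 / (17 − 6) = 340.0/11.0 = 30.909 mL/cmH2O.
τ = R × C = 10.769 × 0.03091 L/cmH2O = 0.3329 s.
Fraction remaining = e^(−Te/τ) = e^(−0.23/0.3329) = 0.5011; trapped volume = 340.0 × 0.5011 = 170.37 mL.
Additional alveolar pressure from trapping ≈ V_trapped / C = 170.37 / 30.909 = 5.512 cmH2O.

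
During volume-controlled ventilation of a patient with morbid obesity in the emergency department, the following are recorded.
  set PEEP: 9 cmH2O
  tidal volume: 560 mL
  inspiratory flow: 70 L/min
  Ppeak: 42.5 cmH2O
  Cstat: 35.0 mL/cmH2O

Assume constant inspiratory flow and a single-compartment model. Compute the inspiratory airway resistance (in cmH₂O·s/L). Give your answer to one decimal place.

15.0

Flow: 70 L/min ÷ 60 = 1.1667 L/s.
Equation of motion (constant flow): PIP = Vt/C + R·V̇ + PEEP.
R·V̇ = PIP − Vt/C − PEEP = 42.5 − 560/35.0 − 9 = 42.5 − 16.0 − 9 = 17.5 cmH2O.
R = 17.5 / 1.1667 = 15.0 cmH2O·s/L.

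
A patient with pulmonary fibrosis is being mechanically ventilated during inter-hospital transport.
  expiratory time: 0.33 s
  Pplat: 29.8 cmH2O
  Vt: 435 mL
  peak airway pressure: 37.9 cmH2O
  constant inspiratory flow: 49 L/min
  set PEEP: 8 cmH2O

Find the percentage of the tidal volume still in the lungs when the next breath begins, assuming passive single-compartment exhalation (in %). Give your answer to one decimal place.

18.9

Flow: 49 L/min ÷ 60 = 0.8167 L/s.
R = (PIP − Pplat)/V̇ = (37.9 − 29.8) / 0.8167 = 8.1/0.8167 = 9.918 cmH2O·s/L.
C = Vt/(Pplat − PEEP) = 435.0 / (29.8 − 8) = 435.0/21.8 = 19.954 mL/cmH2O.
τ = R × C = 9.918 × 0.01995 L/cmH2O = 0.1979 s.
Fraction remaining at end-expiration = e^(−Te/τ) = e^(−0.33/0.1979) = 0.1887 → 18.87%.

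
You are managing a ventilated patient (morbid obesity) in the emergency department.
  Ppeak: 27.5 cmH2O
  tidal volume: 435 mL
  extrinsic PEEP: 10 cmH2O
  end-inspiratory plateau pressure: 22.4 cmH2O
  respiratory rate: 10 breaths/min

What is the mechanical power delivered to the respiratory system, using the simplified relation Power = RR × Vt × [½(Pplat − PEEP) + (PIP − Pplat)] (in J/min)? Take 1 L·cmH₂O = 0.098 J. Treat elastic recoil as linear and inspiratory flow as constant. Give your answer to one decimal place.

4.8

Per-breath work = Vt × [½(Pplat−PEEP) + (PIP−Pplat)] = 0.435 × [0.5×12.4 + 5.1] = 0.435 × 11.3 = 4.916 L·cmH2O.
Power = 10 × 4.916 = 49.16 L·cmH2O/min.
× 0.098 J/(L·cmH2O) → 4.818 J/min.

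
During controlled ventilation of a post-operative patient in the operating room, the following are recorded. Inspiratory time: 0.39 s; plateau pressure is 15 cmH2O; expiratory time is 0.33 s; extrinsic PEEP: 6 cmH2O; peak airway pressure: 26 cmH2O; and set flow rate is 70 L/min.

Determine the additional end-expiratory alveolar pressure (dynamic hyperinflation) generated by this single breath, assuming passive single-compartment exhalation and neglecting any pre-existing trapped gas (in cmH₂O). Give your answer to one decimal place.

Flow: 70 L/min ÷ 60 = 1.1667 L/s.
Vt = flow × Ti = 1.1667 L/s × 0.39 s × 1000 mL/L = 455.01 mL.
R = (PIP − Pplat)/V̇ = (26 − 15) / 1.1667 = 11.0/1.1667 = 9.428 cmH2O·s/L.
C = Vt/(Pplat − PEEP) = 455.01 / (15 − 6) = 455.01/9.0 = 50.557 mL/cmH2O.
τ = R × C = 9.428 × 0.05056 L/cmH2O = 0.4767 s.
Fraction remaining = e^(−Te/τ) = e^(−0.33/0.4767) = 0.5004; trapped volume = 455.01 × 0.5004 = 227.69 mL.
Additional alveolar pressure from trapping ≈ V_trapped / C = 227.69 / 50.557 = 4.504 cmH2O.

4.5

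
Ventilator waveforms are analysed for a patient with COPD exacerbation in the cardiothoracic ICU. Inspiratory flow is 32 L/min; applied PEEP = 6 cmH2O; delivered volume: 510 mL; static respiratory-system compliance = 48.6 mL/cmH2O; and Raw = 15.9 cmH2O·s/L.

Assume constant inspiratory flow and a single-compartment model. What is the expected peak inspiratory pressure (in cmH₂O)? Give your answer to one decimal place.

25.0

Flow: 32 L/min ÷ 60 = 0.5333 L/s.
Equation of motion (constant flow): PIP = Vt/C + R·V̇ + PEEP.
PIP = 510/48.6 + 15.9×0.5333 + 6 = 10.494 + 8.479 + 6 = 24.973 cmH2O.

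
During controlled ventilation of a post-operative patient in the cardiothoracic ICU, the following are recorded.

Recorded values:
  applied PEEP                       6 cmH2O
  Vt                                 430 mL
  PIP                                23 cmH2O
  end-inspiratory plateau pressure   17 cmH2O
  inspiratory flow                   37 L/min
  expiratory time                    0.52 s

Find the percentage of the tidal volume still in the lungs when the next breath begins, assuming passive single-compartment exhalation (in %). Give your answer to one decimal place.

Flow: 37 L/min ÷ 60 = 0.6167 L/s.
R = (PIP − Pplat)/V̇ = (23 − 17) / 0.6167 = 6.0/0.6167 = 9.729 cmH2O·s/L.
C = Vt/(Pplat − PEEP) = 430.0 / (17 − 6) = 430.0/11.0 = 39.091 mL/cmH2O.
τ = R × C = 9.729 × 0.03909 L/cmH2O = 0.3803 s.
Fraction remaining at end-expiration = e^(−Te/τ) = e^(−0.52/0.3803) = 0.2548 → 25.48%.

25.5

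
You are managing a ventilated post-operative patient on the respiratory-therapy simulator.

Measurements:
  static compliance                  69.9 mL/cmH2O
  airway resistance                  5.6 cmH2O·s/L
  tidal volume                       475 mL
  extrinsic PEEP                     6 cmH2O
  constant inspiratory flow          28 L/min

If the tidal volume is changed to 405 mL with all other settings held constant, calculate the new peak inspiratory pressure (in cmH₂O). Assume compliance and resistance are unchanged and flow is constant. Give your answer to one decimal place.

Flow: 28 L/min ÷ 60 = 0.4667 L/s.
PIP = Vt/C + R·V̇ + PEEP (constant-flow equation of motion).
Only the elastic term changes: ΔPIP = ΔVt / C = (405 − 475) / 69.9 = -1.001 cmH2O.
Original PIP = 475/69.9 + 5.6×0.4667 + 6 = 15.409 cmH2O; new PIP = 15.409 + (-1.001) = 14.408 cmH2O.

14.4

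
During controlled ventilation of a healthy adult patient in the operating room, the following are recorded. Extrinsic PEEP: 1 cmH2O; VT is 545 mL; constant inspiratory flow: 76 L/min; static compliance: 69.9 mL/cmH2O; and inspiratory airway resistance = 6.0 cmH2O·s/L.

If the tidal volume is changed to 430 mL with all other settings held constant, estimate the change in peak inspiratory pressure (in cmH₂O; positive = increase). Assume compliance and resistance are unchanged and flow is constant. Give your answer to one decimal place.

-1.6

PIP = Vt/C + R·V̇ + PEEP (constant-flow equation of motion).
Only the elastic term changes: ΔPIP = ΔVt / C = (430 − 545) / 69.9 = -1.645 cmH2O.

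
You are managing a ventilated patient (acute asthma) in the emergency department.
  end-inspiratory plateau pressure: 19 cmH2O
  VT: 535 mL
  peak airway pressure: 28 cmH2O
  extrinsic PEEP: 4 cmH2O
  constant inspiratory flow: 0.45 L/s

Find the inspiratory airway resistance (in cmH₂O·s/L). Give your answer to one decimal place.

20.0

Raw = (PIP − Pplat) / flow = (28 − 19) / 0.45 = 9.0 / 0.45 = 20.0 cmH2O·s/L.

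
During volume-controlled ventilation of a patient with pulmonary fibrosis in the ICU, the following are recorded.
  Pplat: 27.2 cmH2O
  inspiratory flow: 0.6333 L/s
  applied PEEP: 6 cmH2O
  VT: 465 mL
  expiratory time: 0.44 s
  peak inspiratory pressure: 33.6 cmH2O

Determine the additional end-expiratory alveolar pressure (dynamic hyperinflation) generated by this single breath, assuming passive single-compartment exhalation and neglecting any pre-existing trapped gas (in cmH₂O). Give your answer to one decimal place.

2.9

R = (PIP − Pplat)/V̇ = (33.6 − 27.2) / 0.6333 = 6.4/0.6333 = 10.106 cmH2O·s/L.
C = Vt/(Pplat − PEEP) = 465.0 / (27.2 − 6) = 465.0/21.2 = 21.934 mL/cmH2O.
τ = R × C = 10.106 × 0.02193 L/cmH2O = 0.2216 s.
Fraction remaining = e^(−Te/τ) = e^(−0.44/0.2216) = 0.1373; trapped volume = 465.0 × 0.1373 = 63.845 mL.
Additional alveolar pressure from trapping ≈ V_trapped / C = 63.845 / 21.934 = 2.911 cmH2O.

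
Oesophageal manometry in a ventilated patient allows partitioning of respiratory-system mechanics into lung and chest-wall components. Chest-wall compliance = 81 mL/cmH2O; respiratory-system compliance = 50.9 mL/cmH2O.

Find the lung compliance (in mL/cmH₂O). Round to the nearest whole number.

1/CL = 1/Crs − 1/Ccw.
1/CL = 1/50.9 − 1/81 = 0.007301.
CL = 136.97 mL/cmH2O.

137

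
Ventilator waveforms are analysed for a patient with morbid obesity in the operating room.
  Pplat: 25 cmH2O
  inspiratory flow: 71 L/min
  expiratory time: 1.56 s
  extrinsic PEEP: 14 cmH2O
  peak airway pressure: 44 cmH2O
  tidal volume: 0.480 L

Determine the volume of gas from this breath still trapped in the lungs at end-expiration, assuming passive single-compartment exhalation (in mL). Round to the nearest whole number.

Flow: 71 L/min ÷ 60 = 1.1833 L/s.
R = (PIP − Pplat)/V̇ = (44 − 25) / 1.1833 = 19.0/1.1833 = 16.057 cmH2O·s/L.
C = Vt/(Pplat − PEEP) = 480.0 / (25 − 14) = 480.0/11.0 = 43.636 mL/cmH2O.
τ = R × C = 16.057 × 0.04364 L/cmH2O = 0.7007 s.
Fraction remaining = e^(−Te/τ) = e^(−1.56/0.7007) = 0.1079.
Trapped volume = 480.0 × 0.1079 = 51.792 mL.

52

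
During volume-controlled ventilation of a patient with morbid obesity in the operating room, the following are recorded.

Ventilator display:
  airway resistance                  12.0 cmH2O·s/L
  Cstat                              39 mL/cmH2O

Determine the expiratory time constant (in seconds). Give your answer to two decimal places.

τ = R × C = 12.0 × 39 mL/cmH2O = 12.0 × 0.039 L/cmH2O = 0.468 s.

0.47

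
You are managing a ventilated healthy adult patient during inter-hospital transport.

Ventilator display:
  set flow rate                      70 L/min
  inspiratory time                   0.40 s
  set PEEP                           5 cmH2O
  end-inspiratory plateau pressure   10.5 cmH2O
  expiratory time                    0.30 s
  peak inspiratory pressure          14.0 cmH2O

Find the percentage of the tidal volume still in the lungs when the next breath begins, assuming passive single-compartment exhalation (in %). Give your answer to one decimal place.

Flow: 70 L/min ÷ 60 = 1.1667 L/s.
Vt = flow × Ti = 1.1667 L/s × 0.40 s × 1000 mL/L = 466.68 mL.
R = (PIP − Pplat)/V̇ = (14.0 − 10.5) / 1.1667 = 3.5/1.1667 = 3.0 cmH2O·s/L.
C = Vt/(Pplat − PEEP) = 466.68 / (10.5 − 5) = 466.68/5.5 = 84.851 mL/cmH2O.
τ = R × C = 3.0 × 0.08485 L/cmH2O = 0.2546 s.
Fraction remaining at end-expiration = e^(−Te/τ) = e^(−0.30/0.2546) = 0.3078 → 30.78%.

30.8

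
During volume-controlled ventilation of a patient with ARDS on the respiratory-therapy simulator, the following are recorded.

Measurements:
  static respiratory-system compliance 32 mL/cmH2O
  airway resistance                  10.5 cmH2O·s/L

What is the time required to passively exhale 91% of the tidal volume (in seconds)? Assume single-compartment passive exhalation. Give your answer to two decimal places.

τ = R × C = 10.5 × 32 mL/cmH2O = 10.5 × 0.032 L/cmH2O = 0.336 s.
Exhaled fraction f = 1 − e^(−t/τ) → t = −τ·ln(1 − f) = −0.336·ln(0.09) = 0.8091 s.

0.81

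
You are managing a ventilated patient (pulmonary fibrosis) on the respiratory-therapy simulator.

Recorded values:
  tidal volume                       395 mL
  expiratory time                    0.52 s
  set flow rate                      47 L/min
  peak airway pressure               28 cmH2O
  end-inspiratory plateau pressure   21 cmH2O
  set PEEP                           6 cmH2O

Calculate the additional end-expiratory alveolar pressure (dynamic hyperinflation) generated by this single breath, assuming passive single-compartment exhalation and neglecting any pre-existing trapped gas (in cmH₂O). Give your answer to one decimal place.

1.6

Flow: 47 L/min ÷ 60 = 0.7833 L/s.
R = (PIP − Pplat)/V̇ = (28 − 21) / 0.7833 = 7.0/0.7833 = 8.937 cmH2O·s/L.
C = Vt/(Pplat − PEEP) = 395.0 / (21 − 6) = 395.0/15.0 = 26.333 mL/cmH2O.
τ = R × C = 8.937 × 0.02633 L/cmH2O = 0.2353 s.
Fraction remaining = e^(−Te/τ) = e^(−0.52/0.2353) = 0.1097; trapped volume = 395.0 × 0.1097 = 43.332 mL.
Additional alveolar pressure from trapping ≈ V_trapped / C = 43.332 / 26.333 = 1.646 cmH2O.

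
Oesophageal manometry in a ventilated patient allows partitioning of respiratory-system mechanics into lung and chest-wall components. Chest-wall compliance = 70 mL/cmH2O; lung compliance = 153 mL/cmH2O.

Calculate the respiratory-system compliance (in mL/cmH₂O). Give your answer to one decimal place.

Lung and chest wall are elastances in series: 1/Crs = 1/CL + 1/Ccw.
1/Crs = 1/153 + 1/70 = 0.02082.
Crs = 48.031 mL/cmH2O.

48.0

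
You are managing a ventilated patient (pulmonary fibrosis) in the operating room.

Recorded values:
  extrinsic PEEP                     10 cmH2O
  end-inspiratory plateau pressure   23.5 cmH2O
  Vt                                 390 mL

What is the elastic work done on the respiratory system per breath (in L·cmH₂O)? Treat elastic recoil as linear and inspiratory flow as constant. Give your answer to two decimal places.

2.63

Elastic work ≈ ½ × (Pplat − PEEP) × Vt = 0.5 × (23.5 − 10) × 0.390 L = 0.5 × 13.5 × 0.390 = 2.633 L·cmH2O.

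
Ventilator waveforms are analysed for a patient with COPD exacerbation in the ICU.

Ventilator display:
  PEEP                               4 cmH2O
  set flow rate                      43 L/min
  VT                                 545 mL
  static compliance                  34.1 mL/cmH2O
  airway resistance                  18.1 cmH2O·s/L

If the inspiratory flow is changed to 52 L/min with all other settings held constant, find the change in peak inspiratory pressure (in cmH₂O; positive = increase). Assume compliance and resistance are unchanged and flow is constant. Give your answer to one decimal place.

2.7

Flow: 43 L/min ÷ 60 = 0.7167 L/s.
New flow: 52 L/min ÷ 60 = 0.8667 L/s.
PIP = Vt/C + R·V̇ + PEEP (constant-flow equation of motion).
Only the resistive term changes: ΔPIP = R × ΔV̇ = 18.1 × (0.8667 − 0.7167) = 18.1 × 0.15 = 2.715 cmH2O.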